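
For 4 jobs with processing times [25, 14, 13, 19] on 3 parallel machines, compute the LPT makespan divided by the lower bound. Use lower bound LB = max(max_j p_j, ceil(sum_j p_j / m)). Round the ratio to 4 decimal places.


LPT order: [25, 19, 14, 13]
Machine loads after assignment: [25, 19, 27]
LPT makespan = 27
Lower bound = max(max_job, ceil(total/3)) = max(25, 24) = 25
Ratio = 27 / 25 = 1.08

1.08


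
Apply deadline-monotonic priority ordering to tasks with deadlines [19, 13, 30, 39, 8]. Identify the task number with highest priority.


Sort tasks by relative deadline (ascending):
  Task 5: deadline = 8
  Task 2: deadline = 13
  Task 1: deadline = 19
  Task 3: deadline = 30
  Task 4: deadline = 39
Priority order (highest first): [5, 2, 1, 3, 4]
Highest priority task = 5

5


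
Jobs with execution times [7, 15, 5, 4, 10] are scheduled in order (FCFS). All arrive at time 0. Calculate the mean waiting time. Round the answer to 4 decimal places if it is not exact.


FCFS order (as given): [7, 15, 5, 4, 10]
Waiting times:
  Job 1: wait = 0
  Job 2: wait = 7
  Job 3: wait = 22
  Job 4: wait = 27
  Job 5: wait = 31
Sum of waiting times = 87
Average waiting time = 87/5 = 17.4

17.4


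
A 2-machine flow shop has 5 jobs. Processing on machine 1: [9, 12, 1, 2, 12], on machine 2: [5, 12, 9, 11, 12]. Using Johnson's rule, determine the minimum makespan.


Apply Johnson's rule:
  Group 1 (a <= b): [(3, 1, 9), (4, 2, 11), (2, 12, 12), (5, 12, 12)]
  Group 2 (a > b): [(1, 9, 5)]
Optimal job order: [3, 4, 2, 5, 1]
Schedule:
  Job 3: M1 done at 1, M2 done at 10
  Job 4: M1 done at 3, M2 done at 21
  Job 2: M1 done at 15, M2 done at 33
  Job 5: M1 done at 27, M2 done at 45
  Job 1: M1 done at 36, M2 done at 50
Makespan = 50

50


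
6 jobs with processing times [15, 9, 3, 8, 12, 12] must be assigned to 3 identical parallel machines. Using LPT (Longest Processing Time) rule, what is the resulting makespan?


Sort jobs in decreasing order (LPT): [15, 12, 12, 9, 8, 3]
Assign each job to the least loaded machine:
  Machine 1: jobs [15, 3], load = 18
  Machine 2: jobs [12, 9], load = 21
  Machine 3: jobs [12, 8], load = 20
Makespan = max load = 21

21


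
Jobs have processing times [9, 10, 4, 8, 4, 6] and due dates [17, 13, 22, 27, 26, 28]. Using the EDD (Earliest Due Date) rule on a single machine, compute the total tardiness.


Sort by due date (EDD order): [(10, 13), (9, 17), (4, 22), (4, 26), (8, 27), (6, 28)]
Compute completion times and tardiness:
  Job 1: p=10, d=13, C=10, tardiness=max(0,10-13)=0
  Job 2: p=9, d=17, C=19, tardiness=max(0,19-17)=2
  Job 3: p=4, d=22, C=23, tardiness=max(0,23-22)=1
  Job 4: p=4, d=26, C=27, tardiness=max(0,27-26)=1
  Job 5: p=8, d=27, C=35, tardiness=max(0,35-27)=8
  Job 6: p=6, d=28, C=41, tardiness=max(0,41-28)=13
Total tardiness = 25

25


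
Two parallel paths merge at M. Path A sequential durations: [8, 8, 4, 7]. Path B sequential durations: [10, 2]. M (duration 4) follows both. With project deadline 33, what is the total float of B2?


Forward pass: ES(B2) = sum of predecessors on chain B = 10
EF = ES + duration = 10 + 2 = 12
Backward pass: LF(M) = deadline = 33; LS(M) = 33 - 4 = 29
LF(B2) = LS(M) - sum(successors on chain B) = 29 - 0 = 29
LS = LF - duration = 29 - 2 = 27
Total float = LS - ES = 27 - 10 = 17

17


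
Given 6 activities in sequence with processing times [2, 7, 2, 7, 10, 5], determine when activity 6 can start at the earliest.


Activity 6 starts after activities 1 through 5 complete.
Predecessor durations: [2, 7, 2, 7, 10]
ES = 2 + 7 + 2 + 7 + 10 = 28

28


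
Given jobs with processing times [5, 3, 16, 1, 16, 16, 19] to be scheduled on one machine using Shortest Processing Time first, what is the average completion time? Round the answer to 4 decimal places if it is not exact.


Sort jobs by processing time (SPT order): [1, 3, 5, 16, 16, 16, 19]
Compute completion times sequentially:
  Job 1: processing = 1, completes at 1
  Job 2: processing = 3, completes at 4
  Job 3: processing = 5, completes at 9
  Job 4: processing = 16, completes at 25
  Job 5: processing = 16, completes at 41
  Job 6: processing = 16, completes at 57
  Job 7: processing = 19, completes at 76
Sum of completion times = 213
Average completion time = 213/7 = 30.4286

30.4286


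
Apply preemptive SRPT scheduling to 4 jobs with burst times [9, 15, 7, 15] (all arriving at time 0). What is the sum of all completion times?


Since all jobs arrive at t=0, SRPT equals SPT ordering.
SPT order: [7, 9, 15, 15]
Completion times:
  Job 1: p=7, C=7
  Job 2: p=9, C=16
  Job 3: p=15, C=31
  Job 4: p=15, C=46
Total completion time = 7 + 16 + 31 + 46 = 100

100


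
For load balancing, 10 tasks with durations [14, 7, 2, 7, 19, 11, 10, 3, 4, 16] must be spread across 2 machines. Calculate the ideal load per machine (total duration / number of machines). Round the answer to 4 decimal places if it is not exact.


Total processing time = 14 + 7 + 2 + 7 + 19 + 11 + 10 + 3 + 4 + 16 = 93
Number of machines = 2
Ideal balanced load = 93 / 2 = 46.5

46.5


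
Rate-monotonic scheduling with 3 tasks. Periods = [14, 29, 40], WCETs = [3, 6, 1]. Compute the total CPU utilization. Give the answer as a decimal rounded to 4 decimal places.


Compute individual utilizations (exact fractions):
  Task 1: C/T = 3/14 (approx. 0.2143)
  Task 2: C/T = 6/29 (approx. 0.2069)
  Task 3: C/T = 1/40 (approx. 0.025)
Total utilization U = 3/14 + 6/29 + 1/40 = 3623/8120
Rounded to 4 decimal places: U = 0.4462
RM (Liu & Layland) bound for 3 tasks = 0.779763; compare with U = 3623/8120 (approx. 0.446182)
U <= bound, so schedulable by RM sufficient condition.

0.4462


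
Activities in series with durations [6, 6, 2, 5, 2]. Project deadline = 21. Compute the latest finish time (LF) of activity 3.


LF(activity 3) = deadline - sum of successor durations
Successors: activities 4 through 5 with durations [5, 2]
Sum of successor durations = 7
LF = 21 - 7 = 14

14


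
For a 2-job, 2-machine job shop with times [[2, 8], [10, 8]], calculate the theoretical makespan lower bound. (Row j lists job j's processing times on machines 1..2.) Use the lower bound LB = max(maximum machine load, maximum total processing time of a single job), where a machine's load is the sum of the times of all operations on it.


Machine loads:
  Machine 1: 2 + 10 = 12
  Machine 2: 8 + 8 = 16
Max machine load = 16
Job totals:
  Job 1: 10
  Job 2: 18
Max job total = 18
Lower bound = max(16, 18) = 18

18


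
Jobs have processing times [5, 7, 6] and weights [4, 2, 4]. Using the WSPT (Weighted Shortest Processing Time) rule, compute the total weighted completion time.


Compute p/w ratios and sort ascending (WSPT): [(5, 4), (6, 4), (7, 2)]
Compute weighted completion times:
  Job (p=5,w=4): C=5, w*C=4*5=20
  Job (p=6,w=4): C=11, w*C=4*11=44
  Job (p=7,w=2): C=18, w*C=2*18=36
Total weighted completion time = 100

100


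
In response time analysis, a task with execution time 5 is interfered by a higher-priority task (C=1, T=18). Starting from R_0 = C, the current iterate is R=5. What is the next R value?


R_next = C + ceil(R_prev / T_hp) * C_hp
ceil(5 / 18) = ceil(0.2778) = 1
Interference = 1 * 1 = 1
R_next = 5 + 1 = 6

6


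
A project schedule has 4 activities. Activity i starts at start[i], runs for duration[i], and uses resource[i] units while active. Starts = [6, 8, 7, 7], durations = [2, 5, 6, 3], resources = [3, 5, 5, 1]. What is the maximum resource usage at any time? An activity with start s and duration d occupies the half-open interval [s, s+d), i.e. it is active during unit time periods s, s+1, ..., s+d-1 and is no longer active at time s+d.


Each activity i is active on [start_i, start_i + duration_i).
Compute total resource usage per time slot:
  t=0: active resources = [], total = 0
  t=1: active resources = [], total = 0
  t=2: active resources = [], total = 0
  t=3: active resources = [], total = 0
  t=4: active resources = [], total = 0
  t=5: active resources = [], total = 0
  t=6: active resources = [3], total = 3
  t=7: active resources = [3, 5, 1], total = 9
  t=8: active resources = [5, 5, 1], total = 11
  t=9: active resources = [5, 5, 1], total = 11
  t=10: active resources = [5, 5], total = 10
  t=11: active resources = [5, 5], total = 10
  t=12: active resources = [5, 5], total = 10
Peak resource demand = 11

11


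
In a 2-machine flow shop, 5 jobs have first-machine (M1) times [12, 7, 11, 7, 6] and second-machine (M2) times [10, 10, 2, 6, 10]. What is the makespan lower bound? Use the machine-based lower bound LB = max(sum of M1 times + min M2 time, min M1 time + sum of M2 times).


LB1 = sum(M1 times) + min(M2 times) = 43 + 2 = 45
LB2 = min(M1 times) + sum(M2 times) = 6 + 38 = 44
Lower bound = max(LB1, LB2) = max(45, 44) = 45

45


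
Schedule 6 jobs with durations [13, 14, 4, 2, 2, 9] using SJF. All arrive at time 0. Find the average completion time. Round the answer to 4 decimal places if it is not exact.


SJF order (ascending): [2, 2, 4, 9, 13, 14]
Completion times:
  Job 1: burst=2, C=2
  Job 2: burst=2, C=4
  Job 3: burst=4, C=8
  Job 4: burst=9, C=17
  Job 5: burst=13, C=30
  Job 6: burst=14, C=44
Average completion = 105/6 = 17.5

17.5


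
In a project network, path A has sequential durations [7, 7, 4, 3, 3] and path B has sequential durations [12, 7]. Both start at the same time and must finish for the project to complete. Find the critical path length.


Path A total = 7 + 7 + 4 + 3 + 3 = 24
Path B total = 12 + 7 = 19
Critical path = longest path = max(24, 19) = 24

24


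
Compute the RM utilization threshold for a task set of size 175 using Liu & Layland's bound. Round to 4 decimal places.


Compute 2^(1/175) = 1.0039686955
Subtract 1: 1.0039686955 - 1 = 0.0039686955
Multiply by n: 175 * 0.0039686955 = 0.6945217125
Round to 4 dp: 0.6945

0.6945


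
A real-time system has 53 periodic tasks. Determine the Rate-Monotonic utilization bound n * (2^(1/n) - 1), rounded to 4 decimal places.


Compute 2^(1/53) = 1.0131641430
Subtract 1: 1.0131641430 - 1 = 0.0131641430
Multiply by n: 53 * 0.0131641430 = 0.6976995790
Round to 4 dp: 0.6977

0.6977


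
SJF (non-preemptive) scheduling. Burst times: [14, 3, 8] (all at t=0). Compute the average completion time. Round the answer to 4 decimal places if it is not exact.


SJF order (ascending): [3, 8, 14]
Completion times:
  Job 1: burst=3, C=3
  Job 2: burst=8, C=11
  Job 3: burst=14, C=25
Average completion = 39/3 = 13.0

13.0


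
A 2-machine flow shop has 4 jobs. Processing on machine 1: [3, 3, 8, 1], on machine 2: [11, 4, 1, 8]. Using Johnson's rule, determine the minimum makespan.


Apply Johnson's rule:
  Group 1 (a <= b): [(4, 1, 8), (1, 3, 11), (2, 3, 4)]
  Group 2 (a > b): [(3, 8, 1)]
Optimal job order: [4, 1, 2, 3]
Schedule:
  Job 4: M1 done at 1, M2 done at 9
  Job 1: M1 done at 4, M2 done at 20
  Job 2: M1 done at 7, M2 done at 24
  Job 3: M1 done at 15, M2 done at 25
Makespan = 25

25


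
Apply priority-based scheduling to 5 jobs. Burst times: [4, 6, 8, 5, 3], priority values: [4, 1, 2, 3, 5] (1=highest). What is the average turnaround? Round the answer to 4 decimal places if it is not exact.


Sort by priority (ascending = highest first):
Order: [(1, 6), (2, 8), (3, 5), (4, 4), (5, 3)]
Completion times:
  Priority 1, burst=6, C=6
  Priority 2, burst=8, C=14
  Priority 3, burst=5, C=19
  Priority 4, burst=4, C=23
  Priority 5, burst=3, C=26
Average turnaround = 88/5 = 17.6

17.6


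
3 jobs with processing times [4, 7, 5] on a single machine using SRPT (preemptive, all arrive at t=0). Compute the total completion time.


Since all jobs arrive at t=0, SRPT equals SPT ordering.
SPT order: [4, 5, 7]
Completion times:
  Job 1: p=4, C=4
  Job 2: p=5, C=9
  Job 3: p=7, C=16
Total completion time = 4 + 9 + 16 = 29

29


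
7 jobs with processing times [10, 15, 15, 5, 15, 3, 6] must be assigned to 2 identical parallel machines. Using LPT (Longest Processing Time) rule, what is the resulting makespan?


Sort jobs in decreasing order (LPT): [15, 15, 15, 10, 6, 5, 3]
Assign each job to the least loaded machine:
  Machine 1: jobs [15, 15, 5], load = 35
  Machine 2: jobs [15, 10, 6, 3], load = 34
Makespan = max load = 35

35


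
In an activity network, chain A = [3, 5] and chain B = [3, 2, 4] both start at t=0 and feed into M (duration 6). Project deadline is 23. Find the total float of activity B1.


Forward pass: ES(B1) = sum of predecessors on chain B = 0
EF = ES + duration = 0 + 3 = 3
Backward pass: LF(M) = deadline = 23; LS(M) = 23 - 6 = 17
LF(B1) = LS(M) - sum(successors on chain B) = 17 - 6 = 11
LS = LF - duration = 11 - 3 = 8
Total float = LS - ES = 8 - 0 = 8

8


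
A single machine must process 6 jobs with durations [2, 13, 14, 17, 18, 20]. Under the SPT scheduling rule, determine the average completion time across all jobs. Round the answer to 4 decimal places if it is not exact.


Sort jobs by processing time (SPT order): [2, 13, 14, 17, 18, 20]
Compute completion times sequentially:
  Job 1: processing = 2, completes at 2
  Job 2: processing = 13, completes at 15
  Job 3: processing = 14, completes at 29
  Job 4: processing = 17, completes at 46
  Job 5: processing = 18, completes at 64
  Job 6: processing = 20, completes at 84
Sum of completion times = 240
Average completion time = 240/6 = 40.0

40.0


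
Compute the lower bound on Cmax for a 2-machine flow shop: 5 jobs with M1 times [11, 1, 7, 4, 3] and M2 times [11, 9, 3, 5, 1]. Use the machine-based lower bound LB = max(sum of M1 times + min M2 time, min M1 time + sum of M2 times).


LB1 = sum(M1 times) + min(M2 times) = 26 + 1 = 27
LB2 = min(M1 times) + sum(M2 times) = 1 + 29 = 30
Lower bound = max(LB1, LB2) = max(27, 30) = 30

30


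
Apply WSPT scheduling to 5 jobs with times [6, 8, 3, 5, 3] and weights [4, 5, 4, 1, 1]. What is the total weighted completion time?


Compute p/w ratios and sort ascending (WSPT): [(3, 4), (6, 4), (8, 5), (3, 1), (5, 1)]
Compute weighted completion times:
  Job (p=3,w=4): C=3, w*C=4*3=12
  Job (p=6,w=4): C=9, w*C=4*9=36
  Job (p=8,w=5): C=17, w*C=5*17=85
  Job (p=3,w=1): C=20, w*C=1*20=20
  Job (p=5,w=1): C=25, w*C=1*25=25
Total weighted completion time = 178

178


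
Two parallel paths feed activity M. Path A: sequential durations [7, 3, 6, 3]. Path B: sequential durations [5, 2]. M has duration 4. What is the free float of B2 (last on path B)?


ES(B2) = sum of predecessors on chain B = 5
EF(B2) = ES + duration = 5 + 2 = 7
Successor of B2 is M. ES(M) = max(sum(A), sum(B)) = max(19, 7) = 19
Free float = ES(successor) - EF(current) = 19 - 7 = 12

12


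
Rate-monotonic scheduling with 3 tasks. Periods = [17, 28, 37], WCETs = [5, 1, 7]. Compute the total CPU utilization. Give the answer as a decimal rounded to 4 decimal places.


Compute individual utilizations (exact fractions):
  Task 1: C/T = 5/17 (approx. 0.2941)
  Task 2: C/T = 1/28 (approx. 0.0357)
  Task 3: C/T = 7/37 (approx. 0.1892)
Total utilization U = 5/17 + 1/28 + 7/37 = 9141/17612
Rounded to 4 decimal places: U = 0.5190
RM (Liu & Layland) bound for 3 tasks = 0.779763; compare with U = 9141/17612 (approx. 0.519021)
U <= bound, so schedulable by RM sufficient condition.

0.5190


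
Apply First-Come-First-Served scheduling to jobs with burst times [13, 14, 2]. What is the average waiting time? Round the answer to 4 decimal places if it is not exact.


FCFS order (as given): [13, 14, 2]
Waiting times:
  Job 1: wait = 0
  Job 2: wait = 13
  Job 3: wait = 27
Sum of waiting times = 40
Average waiting time = 40/3 = 13.3333

13.3333


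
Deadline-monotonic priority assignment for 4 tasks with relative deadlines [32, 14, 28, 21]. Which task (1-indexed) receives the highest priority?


Sort tasks by relative deadline (ascending):
  Task 2: deadline = 14
  Task 4: deadline = 21
  Task 3: deadline = 28
  Task 1: deadline = 32
Priority order (highest first): [2, 4, 3, 1]
Highest priority task = 2

2


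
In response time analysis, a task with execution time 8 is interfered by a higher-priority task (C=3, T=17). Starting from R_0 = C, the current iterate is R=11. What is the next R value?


R_next = C + ceil(R_prev / T_hp) * C_hp
ceil(11 / 17) = ceil(0.6471) = 1
Interference = 1 * 3 = 3
R_next = 8 + 3 = 11
R_next = R_prev, so the iteration has converged (response time = 11).

11


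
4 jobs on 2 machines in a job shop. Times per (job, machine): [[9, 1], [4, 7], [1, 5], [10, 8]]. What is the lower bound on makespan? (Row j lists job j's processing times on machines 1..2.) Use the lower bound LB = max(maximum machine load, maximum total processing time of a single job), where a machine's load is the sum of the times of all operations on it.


Machine loads:
  Machine 1: 9 + 4 + 1 + 10 = 24
  Machine 2: 1 + 7 + 5 + 8 = 21
Max machine load = 24
Job totals:
  Job 1: 10
  Job 2: 11
  Job 3: 6
  Job 4: 18
Max job total = 18
Lower bound = max(24, 18) = 24

24


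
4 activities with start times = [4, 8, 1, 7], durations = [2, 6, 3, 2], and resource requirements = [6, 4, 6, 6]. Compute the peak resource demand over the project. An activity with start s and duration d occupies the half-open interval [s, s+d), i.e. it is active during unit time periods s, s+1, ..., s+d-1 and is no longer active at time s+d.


Each activity i is active on [start_i, start_i + duration_i).
Compute total resource usage per time slot:
  t=0: active resources = [], total = 0
  t=1: active resources = [6], total = 6
  t=2: active resources = [6], total = 6
  t=3: active resources = [6], total = 6
  t=4: active resources = [6], total = 6
  t=5: active resources = [6], total = 6
  t=6: active resources = [], total = 0
  t=7: active resources = [6], total = 6
  t=8: active resources = [4, 6], total = 10
  t=9: active resources = [4], total = 4
  t=10: active resources = [4], total = 4
  t=11: active resources = [4], total = 4
  t=12: active resources = [4], total = 4
  t=13: active resources = [4], total = 4
Peak resource demand = 10

10


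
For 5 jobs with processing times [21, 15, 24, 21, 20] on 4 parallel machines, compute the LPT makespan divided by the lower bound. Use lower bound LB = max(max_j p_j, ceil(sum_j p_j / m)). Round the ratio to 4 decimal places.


LPT order: [24, 21, 21, 20, 15]
Machine loads after assignment: [24, 21, 21, 35]
LPT makespan = 35
Lower bound = max(max_job, ceil(total/4)) = max(24, 26) = 26
Ratio = 35 / 26 = 1.3462

1.3462


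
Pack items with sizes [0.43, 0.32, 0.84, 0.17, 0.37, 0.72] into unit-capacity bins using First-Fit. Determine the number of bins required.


Place items sequentially using First-Fit:
  Item 0.43 -> new Bin 1
  Item 0.32 -> Bin 1 (now 0.75)
  Item 0.84 -> new Bin 2
  Item 0.17 -> Bin 1 (now 0.92)
  Item 0.37 -> new Bin 3
  Item 0.72 -> new Bin 4
Total bins used = 4

4


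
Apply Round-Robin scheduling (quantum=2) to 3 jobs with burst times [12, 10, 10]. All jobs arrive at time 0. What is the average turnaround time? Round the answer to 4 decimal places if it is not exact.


Time quantum = 2
Execution trace:
  J1 runs 2 units, time = 2
  J2 runs 2 units, time = 4
  J3 runs 2 units, time = 6
  J1 runs 2 units, time = 8
  J2 runs 2 units, time = 10
  J3 runs 2 units, time = 12
  J1 runs 2 units, time = 14
  J2 runs 2 units, time = 16
  J3 runs 2 units, time = 18
  J1 runs 2 units, time = 20
  J2 runs 2 units, time = 22
  J3 runs 2 units, time = 24
  J1 runs 2 units, time = 26
  J2 runs 2 units, time = 28
  J3 runs 2 units, time = 30
  J1 runs 2 units, time = 32
Finish times: [32, 28, 30]
Average turnaround = 90/3 = 30.0

30.0


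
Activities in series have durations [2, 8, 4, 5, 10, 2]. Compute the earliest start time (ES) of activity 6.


Activity 6 starts after activities 1 through 5 complete.
Predecessor durations: [2, 8, 4, 5, 10]
ES = 2 + 8 + 4 + 5 + 10 = 29

29


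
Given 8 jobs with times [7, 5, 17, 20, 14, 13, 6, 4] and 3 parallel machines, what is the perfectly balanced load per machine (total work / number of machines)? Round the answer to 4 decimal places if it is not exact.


Total processing time = 7 + 5 + 17 + 20 + 14 + 13 + 6 + 4 = 86
Number of machines = 3
Ideal balanced load = 86 / 3 = 28.6667

28.6667


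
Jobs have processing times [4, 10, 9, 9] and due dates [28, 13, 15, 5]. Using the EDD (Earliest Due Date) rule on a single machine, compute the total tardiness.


Sort by due date (EDD order): [(9, 5), (10, 13), (9, 15), (4, 28)]
Compute completion times and tardiness:
  Job 1: p=9, d=5, C=9, tardiness=max(0,9-5)=4
  Job 2: p=10, d=13, C=19, tardiness=max(0,19-13)=6
  Job 3: p=9, d=15, C=28, tardiness=max(0,28-15)=13
  Job 4: p=4, d=28, C=32, tardiness=max(0,32-28)=4
Total tardiness = 27

27


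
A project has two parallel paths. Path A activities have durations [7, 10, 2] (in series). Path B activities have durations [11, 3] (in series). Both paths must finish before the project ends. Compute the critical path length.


Path A total = 7 + 10 + 2 = 19
Path B total = 11 + 3 = 14
Critical path = longest path = max(19, 14) = 19

19


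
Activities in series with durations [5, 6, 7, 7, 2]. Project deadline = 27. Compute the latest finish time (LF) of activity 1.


LF(activity 1) = deadline - sum of successor durations
Successors: activities 2 through 5 with durations [6, 7, 7, 2]
Sum of successor durations = 22
LF = 27 - 22 = 5

5


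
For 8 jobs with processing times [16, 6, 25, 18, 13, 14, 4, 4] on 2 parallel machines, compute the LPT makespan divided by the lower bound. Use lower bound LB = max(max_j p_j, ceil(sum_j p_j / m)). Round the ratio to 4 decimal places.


LPT order: [25, 18, 16, 14, 13, 6, 4, 4]
Machine loads after assignment: [49, 51]
LPT makespan = 51
Lower bound = max(max_job, ceil(total/2)) = max(25, 50) = 50
Ratio = 51 / 50 = 1.02

1.02


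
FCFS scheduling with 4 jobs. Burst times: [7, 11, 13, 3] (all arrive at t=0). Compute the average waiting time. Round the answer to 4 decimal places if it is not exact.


FCFS order (as given): [7, 11, 13, 3]
Waiting times:
  Job 1: wait = 0
  Job 2: wait = 7
  Job 3: wait = 18
  Job 4: wait = 31
Sum of waiting times = 56
Average waiting time = 56/4 = 14.0

14.0


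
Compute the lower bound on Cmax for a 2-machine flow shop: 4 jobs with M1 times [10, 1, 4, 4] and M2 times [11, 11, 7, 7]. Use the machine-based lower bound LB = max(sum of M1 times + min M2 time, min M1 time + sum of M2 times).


LB1 = sum(M1 times) + min(M2 times) = 19 + 7 = 26
LB2 = min(M1 times) + sum(M2 times) = 1 + 36 = 37
Lower bound = max(LB1, LB2) = max(26, 37) = 37

37


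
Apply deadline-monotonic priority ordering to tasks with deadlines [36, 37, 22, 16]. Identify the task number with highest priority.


Sort tasks by relative deadline (ascending):
  Task 4: deadline = 16
  Task 3: deadline = 22
  Task 1: deadline = 36
  Task 2: deadline = 37
Priority order (highest first): [4, 3, 1, 2]
Highest priority task = 4

4


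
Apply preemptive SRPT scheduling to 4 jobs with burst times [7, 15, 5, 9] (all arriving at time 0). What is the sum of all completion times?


Since all jobs arrive at t=0, SRPT equals SPT ordering.
SPT order: [5, 7, 9, 15]
Completion times:
  Job 1: p=5, C=5
  Job 2: p=7, C=12
  Job 3: p=9, C=21
  Job 4: p=15, C=36
Total completion time = 5 + 12 + 21 + 36 = 74

74


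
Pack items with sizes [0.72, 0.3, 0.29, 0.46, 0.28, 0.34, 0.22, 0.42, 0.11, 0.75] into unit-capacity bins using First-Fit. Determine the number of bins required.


Place items sequentially using First-Fit:
  Item 0.72 -> new Bin 1
  Item 0.3 -> new Bin 2
  Item 0.29 -> Bin 2 (now 0.59)
  Item 0.46 -> new Bin 3
  Item 0.28 -> Bin 1 (now 1.0)
  Item 0.34 -> Bin 2 (now 0.93)
  Item 0.22 -> Bin 3 (now 0.68)
  Item 0.42 -> new Bin 4
  Item 0.11 -> Bin 3 (now 0.79)
  Item 0.75 -> new Bin 5
Total bins used = 5

5


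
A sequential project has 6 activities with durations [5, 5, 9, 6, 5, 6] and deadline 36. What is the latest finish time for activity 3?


LF(activity 3) = deadline - sum of successor durations
Successors: activities 4 through 6 with durations [6, 5, 6]
Sum of successor durations = 17
LF = 36 - 17 = 19

19


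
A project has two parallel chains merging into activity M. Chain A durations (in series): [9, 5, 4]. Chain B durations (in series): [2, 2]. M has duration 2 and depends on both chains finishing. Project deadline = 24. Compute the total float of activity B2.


Forward pass: ES(B2) = sum of predecessors on chain B = 2
EF = ES + duration = 2 + 2 = 4
Backward pass: LF(M) = deadline = 24; LS(M) = 24 - 2 = 22
LF(B2) = LS(M) - sum(successors on chain B) = 22 - 0 = 22
LS = LF - duration = 22 - 2 = 20
Total float = LS - ES = 20 - 2 = 18

18


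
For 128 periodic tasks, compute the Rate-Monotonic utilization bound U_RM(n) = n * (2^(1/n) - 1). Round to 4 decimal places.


Compute 2^(1/128) = 1.0054299011
Subtract 1: 1.0054299011 - 1 = 0.0054299011
Multiply by n: 128 * 0.0054299011 = 0.6950273408
Round to 4 dp: 0.6950

0.6950


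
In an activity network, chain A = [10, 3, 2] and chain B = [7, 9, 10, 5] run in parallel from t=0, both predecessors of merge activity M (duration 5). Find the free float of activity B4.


ES(B4) = sum of predecessors on chain B = 26
EF(B4) = ES + duration = 26 + 5 = 31
Successor of B4 is M. ES(M) = max(sum(A), sum(B)) = max(15, 31) = 31
Free float = ES(successor) - EF(current) = 31 - 31 = 0

0


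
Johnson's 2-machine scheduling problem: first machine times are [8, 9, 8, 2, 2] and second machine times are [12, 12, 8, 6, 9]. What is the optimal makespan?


Apply Johnson's rule:
  Group 1 (a <= b): [(4, 2, 6), (5, 2, 9), (1, 8, 12), (3, 8, 8), (2, 9, 12)]
  Group 2 (a > b): []
Optimal job order: [4, 5, 1, 3, 2]
Schedule:
  Job 4: M1 done at 2, M2 done at 8
  Job 5: M1 done at 4, M2 done at 17
  Job 1: M1 done at 12, M2 done at 29
  Job 3: M1 done at 20, M2 done at 37
  Job 2: M1 done at 29, M2 done at 49
Makespan = 49

49


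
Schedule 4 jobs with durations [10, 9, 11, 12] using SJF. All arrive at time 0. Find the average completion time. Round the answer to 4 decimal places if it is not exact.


SJF order (ascending): [9, 10, 11, 12]
Completion times:
  Job 1: burst=9, C=9
  Job 2: burst=10, C=19
  Job 3: burst=11, C=30
  Job 4: burst=12, C=42
Average completion = 100/4 = 25.0

25.0


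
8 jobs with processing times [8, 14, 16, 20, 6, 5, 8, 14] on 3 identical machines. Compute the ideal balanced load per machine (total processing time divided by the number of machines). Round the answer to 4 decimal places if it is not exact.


Total processing time = 8 + 14 + 16 + 20 + 6 + 5 + 8 + 14 = 91
Number of machines = 3
Ideal balanced load = 91 / 3 = 30.3333

30.3333


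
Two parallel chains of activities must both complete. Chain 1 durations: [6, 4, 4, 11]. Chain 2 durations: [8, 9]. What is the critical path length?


Path A total = 6 + 4 + 4 + 11 = 25
Path B total = 8 + 9 = 17
Critical path = longest path = max(25, 17) = 25

25


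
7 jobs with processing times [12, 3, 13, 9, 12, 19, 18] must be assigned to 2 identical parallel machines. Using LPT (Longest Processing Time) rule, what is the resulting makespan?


Sort jobs in decreasing order (LPT): [19, 18, 13, 12, 12, 9, 3]
Assign each job to the least loaded machine:
  Machine 1: jobs [19, 12, 12], load = 43
  Machine 2: jobs [18, 13, 9, 3], load = 43
Makespan = max load = 43

43


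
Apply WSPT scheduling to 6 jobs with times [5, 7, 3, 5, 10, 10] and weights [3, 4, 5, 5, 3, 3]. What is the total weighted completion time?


Compute p/w ratios and sort ascending (WSPT): [(3, 5), (5, 5), (5, 3), (7, 4), (10, 3), (10, 3)]
Compute weighted completion times:
  Job (p=3,w=5): C=3, w*C=5*3=15
  Job (p=5,w=5): C=8, w*C=5*8=40
  Job (p=5,w=3): C=13, w*C=3*13=39
  Job (p=7,w=4): C=20, w*C=4*20=80
  Job (p=10,w=3): C=30, w*C=3*30=90
  Job (p=10,w=3): C=40, w*C=3*40=120
Total weighted completion time = 384

384


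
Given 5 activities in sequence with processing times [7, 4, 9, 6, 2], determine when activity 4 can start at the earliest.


Activity 4 starts after activities 1 through 3 complete.
Predecessor durations: [7, 4, 9]
ES = 7 + 4 + 9 = 20

20


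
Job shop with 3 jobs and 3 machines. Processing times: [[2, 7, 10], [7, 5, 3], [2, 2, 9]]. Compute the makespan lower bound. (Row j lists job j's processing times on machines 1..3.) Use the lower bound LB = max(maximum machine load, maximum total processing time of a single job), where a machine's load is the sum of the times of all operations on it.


Machine loads:
  Machine 1: 2 + 7 + 2 = 11
  Machine 2: 7 + 5 + 2 = 14
  Machine 3: 10 + 3 + 9 = 22
Max machine load = 22
Job totals:
  Job 1: 19
  Job 2: 15
  Job 3: 13
Max job total = 19
Lower bound = max(22, 19) = 22

22


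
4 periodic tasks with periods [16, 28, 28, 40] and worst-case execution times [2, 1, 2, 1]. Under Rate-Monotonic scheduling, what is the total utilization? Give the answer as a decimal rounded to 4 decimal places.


Compute individual utilizations (exact fractions):
  Task 1: C/T = 2/16 = 1/8 (approx. 0.125)
  Task 2: C/T = 1/28 (approx. 0.0357)
  Task 3: C/T = 2/28 = 1/14 (approx. 0.0714)
  Task 4: C/T = 1/40 (approx. 0.025)
Total utilization U = 1/8 + 1/28 + 1/14 + 1/40 = 9/35
Rounded to 4 decimal places: U = 0.2571
RM (Liu & Layland) bound for 4 tasks = 0.756828; compare with U = 9/35 (approx. 0.257143)
U <= bound, so schedulable by RM sufficient condition.

0.2571


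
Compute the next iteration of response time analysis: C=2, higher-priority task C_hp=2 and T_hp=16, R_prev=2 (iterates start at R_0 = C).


R_next = C + ceil(R_prev / T_hp) * C_hp
ceil(2 / 16) = ceil(0.125) = 1
Interference = 1 * 2 = 2
R_next = 2 + 2 = 4

4


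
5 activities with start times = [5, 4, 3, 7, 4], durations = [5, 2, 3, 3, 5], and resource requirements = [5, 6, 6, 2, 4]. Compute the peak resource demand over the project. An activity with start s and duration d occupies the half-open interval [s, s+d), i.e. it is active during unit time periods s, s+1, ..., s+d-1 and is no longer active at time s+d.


Each activity i is active on [start_i, start_i + duration_i).
Compute total resource usage per time slot:
  t=0: active resources = [], total = 0
  t=1: active resources = [], total = 0
  t=2: active resources = [], total = 0
  t=3: active resources = [6], total = 6
  t=4: active resources = [6, 6, 4], total = 16
  t=5: active resources = [5, 6, 6, 4], total = 21
  t=6: active resources = [5, 4], total = 9
  t=7: active resources = [5, 2, 4], total = 11
  t=8: active resources = [5, 2, 4], total = 11
  t=9: active resources = [5, 2], total = 7
Peak resource demand = 21

21


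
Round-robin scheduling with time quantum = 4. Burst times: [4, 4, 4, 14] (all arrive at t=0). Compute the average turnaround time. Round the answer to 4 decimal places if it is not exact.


Time quantum = 4
Execution trace:
  J1 runs 4 units, time = 4
  J2 runs 4 units, time = 8
  J3 runs 4 units, time = 12
  J4 runs 4 units, time = 16
  J4 runs 4 units, time = 20
  J4 runs 4 units, time = 24
  J4 runs 2 units, time = 26
Finish times: [4, 8, 12, 26]
Average turnaround = 50/4 = 12.5

12.5


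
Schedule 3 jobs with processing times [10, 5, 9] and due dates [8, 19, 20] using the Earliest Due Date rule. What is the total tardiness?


Sort by due date (EDD order): [(10, 8), (5, 19), (9, 20)]
Compute completion times and tardiness:
  Job 1: p=10, d=8, C=10, tardiness=max(0,10-8)=2
  Job 2: p=5, d=19, C=15, tardiness=max(0,15-19)=0
  Job 3: p=9, d=20, C=24, tardiness=max(0,24-20)=4
Total tardiness = 6

6


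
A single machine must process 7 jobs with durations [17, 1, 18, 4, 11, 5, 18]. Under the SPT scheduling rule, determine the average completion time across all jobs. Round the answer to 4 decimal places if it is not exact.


Sort jobs by processing time (SPT order): [1, 4, 5, 11, 17, 18, 18]
Compute completion times sequentially:
  Job 1: processing = 1, completes at 1
  Job 2: processing = 4, completes at 5
  Job 3: processing = 5, completes at 10
  Job 4: processing = 11, completes at 21
  Job 5: processing = 17, completes at 38
  Job 6: processing = 18, completes at 56
  Job 7: processing = 18, completes at 74
Sum of completion times = 205
Average completion time = 205/7 = 29.2857

29.2857


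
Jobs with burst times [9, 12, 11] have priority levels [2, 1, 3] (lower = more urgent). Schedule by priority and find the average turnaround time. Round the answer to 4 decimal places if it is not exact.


Sort by priority (ascending = highest first):
Order: [(1, 12), (2, 9), (3, 11)]
Completion times:
  Priority 1, burst=12, C=12
  Priority 2, burst=9, C=21
  Priority 3, burst=11, C=32
Average turnaround = 65/3 = 21.6667

21.6667


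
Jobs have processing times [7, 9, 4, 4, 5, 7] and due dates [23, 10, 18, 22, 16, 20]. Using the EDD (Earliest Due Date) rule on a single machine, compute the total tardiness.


Sort by due date (EDD order): [(9, 10), (5, 16), (4, 18), (7, 20), (4, 22), (7, 23)]
Compute completion times and tardiness:
  Job 1: p=9, d=10, C=9, tardiness=max(0,9-10)=0
  Job 2: p=5, d=16, C=14, tardiness=max(0,14-16)=0
  Job 3: p=4, d=18, C=18, tardiness=max(0,18-18)=0
  Job 4: p=7, d=20, C=25, tardiness=max(0,25-20)=5
  Job 5: p=4, d=22, C=29, tardiness=max(0,29-22)=7
  Job 6: p=7, d=23, C=36, tardiness=max(0,36-23)=13
Total tardiness = 25

25


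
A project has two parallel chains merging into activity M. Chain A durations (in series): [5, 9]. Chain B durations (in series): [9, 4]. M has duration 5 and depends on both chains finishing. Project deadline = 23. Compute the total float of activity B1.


Forward pass: ES(B1) = sum of predecessors on chain B = 0
EF = ES + duration = 0 + 9 = 9
Backward pass: LF(M) = deadline = 23; LS(M) = 23 - 5 = 18
LF(B1) = LS(M) - sum(successors on chain B) = 18 - 4 = 14
LS = LF - duration = 14 - 9 = 5
Total float = LS - ES = 5 - 0 = 5

5


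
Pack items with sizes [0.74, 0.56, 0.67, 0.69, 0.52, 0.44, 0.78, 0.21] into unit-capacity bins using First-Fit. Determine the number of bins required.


Place items sequentially using First-Fit:
  Item 0.74 -> new Bin 1
  Item 0.56 -> new Bin 2
  Item 0.67 -> new Bin 3
  Item 0.69 -> new Bin 4
  Item 0.52 -> new Bin 5
  Item 0.44 -> Bin 2 (now 1.0)
  Item 0.78 -> new Bin 6
  Item 0.21 -> Bin 1 (now 0.95)
Total bins used = 6

6


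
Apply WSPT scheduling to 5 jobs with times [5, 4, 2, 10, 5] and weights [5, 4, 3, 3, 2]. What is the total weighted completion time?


Compute p/w ratios and sort ascending (WSPT): [(2, 3), (5, 5), (4, 4), (5, 2), (10, 3)]
Compute weighted completion times:
  Job (p=2,w=3): C=2, w*C=3*2=6
  Job (p=5,w=5): C=7, w*C=5*7=35
  Job (p=4,w=4): C=11, w*C=4*11=44
  Job (p=5,w=2): C=16, w*C=2*16=32
  Job (p=10,w=3): C=26, w*C=3*26=78
Total weighted completion time = 195

195


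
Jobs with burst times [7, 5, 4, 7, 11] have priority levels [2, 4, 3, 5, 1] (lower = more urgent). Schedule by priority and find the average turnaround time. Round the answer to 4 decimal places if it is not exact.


Sort by priority (ascending = highest first):
Order: [(1, 11), (2, 7), (3, 4), (4, 5), (5, 7)]
Completion times:
  Priority 1, burst=11, C=11
  Priority 2, burst=7, C=18
  Priority 3, burst=4, C=22
  Priority 4, burst=5, C=27
  Priority 5, burst=7, C=34
Average turnaround = 112/5 = 22.4

22.4


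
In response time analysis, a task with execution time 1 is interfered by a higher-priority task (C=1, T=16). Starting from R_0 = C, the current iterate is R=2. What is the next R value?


R_next = C + ceil(R_prev / T_hp) * C_hp
ceil(2 / 16) = ceil(0.125) = 1
Interference = 1 * 1 = 1
R_next = 1 + 1 = 2
R_next = R_prev, so the iteration has converged (response time = 2).

2


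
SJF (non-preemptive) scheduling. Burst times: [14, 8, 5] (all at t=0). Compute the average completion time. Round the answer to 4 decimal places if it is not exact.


SJF order (ascending): [5, 8, 14]
Completion times:
  Job 1: burst=5, C=5
  Job 2: burst=8, C=13
  Job 3: burst=14, C=27
Average completion = 45/3 = 15.0

15.0


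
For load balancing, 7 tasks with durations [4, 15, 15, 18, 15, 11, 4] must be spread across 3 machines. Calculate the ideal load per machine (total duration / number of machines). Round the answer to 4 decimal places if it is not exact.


Total processing time = 4 + 15 + 15 + 18 + 15 + 11 + 4 = 82
Number of machines = 3
Ideal balanced load = 82 / 3 = 27.3333

27.3333


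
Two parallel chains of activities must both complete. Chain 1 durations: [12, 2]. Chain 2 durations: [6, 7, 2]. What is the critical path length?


Path A total = 12 + 2 = 14
Path B total = 6 + 7 + 2 = 15
Critical path = longest path = max(14, 15) = 15

15


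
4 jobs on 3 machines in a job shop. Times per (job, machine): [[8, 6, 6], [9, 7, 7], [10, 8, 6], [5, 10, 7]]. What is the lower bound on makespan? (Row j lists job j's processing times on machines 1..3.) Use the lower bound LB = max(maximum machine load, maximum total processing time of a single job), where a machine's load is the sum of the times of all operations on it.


Machine loads:
  Machine 1: 8 + 9 + 10 + 5 = 32
  Machine 2: 6 + 7 + 8 + 10 = 31
  Machine 3: 6 + 7 + 6 + 7 = 26
Max machine load = 32
Job totals:
  Job 1: 20
  Job 2: 23
  Job 3: 24
  Job 4: 22
Max job total = 24
Lower bound = max(32, 24) = 32

32


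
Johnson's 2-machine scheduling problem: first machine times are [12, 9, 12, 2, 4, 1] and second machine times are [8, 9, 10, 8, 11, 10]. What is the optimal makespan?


Apply Johnson's rule:
  Group 1 (a <= b): [(6, 1, 10), (4, 2, 8), (5, 4, 11), (2, 9, 9)]
  Group 2 (a > b): [(3, 12, 10), (1, 12, 8)]
Optimal job order: [6, 4, 5, 2, 3, 1]
Schedule:
  Job 6: M1 done at 1, M2 done at 11
  Job 4: M1 done at 3, M2 done at 19
  Job 5: M1 done at 7, M2 done at 30
  Job 2: M1 done at 16, M2 done at 39
  Job 3: M1 done at 28, M2 done at 49
  Job 1: M1 done at 40, M2 done at 57
Makespan = 57

57


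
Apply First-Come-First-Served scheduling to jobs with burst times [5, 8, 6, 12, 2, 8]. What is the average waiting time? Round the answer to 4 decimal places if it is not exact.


FCFS order (as given): [5, 8, 6, 12, 2, 8]
Waiting times:
  Job 1: wait = 0
  Job 2: wait = 5
  Job 3: wait = 13
  Job 4: wait = 19
  Job 5: wait = 31
  Job 6: wait = 33
Sum of waiting times = 101
Average waiting time = 101/6 = 16.8333

16.8333


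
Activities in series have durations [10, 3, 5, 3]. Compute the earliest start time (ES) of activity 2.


Activity 2 starts after activities 1 through 1 complete.
Predecessor durations: [10]
ES = 10 = 10

10


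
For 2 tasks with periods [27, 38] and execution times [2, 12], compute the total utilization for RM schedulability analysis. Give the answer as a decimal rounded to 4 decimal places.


Compute individual utilizations (exact fractions):
  Task 1: C/T = 2/27 (approx. 0.0741)
  Task 2: C/T = 12/38 = 6/19 (approx. 0.3158)
Total utilization U = 2/27 + 6/19 = 200/513
Rounded to 4 decimal places: U = 0.3899
RM (Liu & Layland) bound for 2 tasks = 0.828427; compare with U = 200/513 (approx. 0.389864)
U <= bound, so schedulable by RM sufficient condition.

0.3899


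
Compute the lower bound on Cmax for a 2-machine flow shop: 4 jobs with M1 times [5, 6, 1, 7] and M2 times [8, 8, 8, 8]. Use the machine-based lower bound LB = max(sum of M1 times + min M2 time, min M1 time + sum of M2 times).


LB1 = sum(M1 times) + min(M2 times) = 19 + 8 = 27
LB2 = min(M1 times) + sum(M2 times) = 1 + 32 = 33
Lower bound = max(LB1, LB2) = max(27, 33) = 33

33


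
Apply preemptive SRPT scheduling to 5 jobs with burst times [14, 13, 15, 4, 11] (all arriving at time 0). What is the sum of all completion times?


Since all jobs arrive at t=0, SRPT equals SPT ordering.
SPT order: [4, 11, 13, 14, 15]
Completion times:
  Job 1: p=4, C=4
  Job 2: p=11, C=15
  Job 3: p=13, C=28
  Job 4: p=14, C=42
  Job 5: p=15, C=57
Total completion time = 4 + 15 + 28 + 42 + 57 = 146

146


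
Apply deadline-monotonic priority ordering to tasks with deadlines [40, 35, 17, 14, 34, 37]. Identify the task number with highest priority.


Sort tasks by relative deadline (ascending):
  Task 4: deadline = 14
  Task 3: deadline = 17
  Task 5: deadline = 34
  Task 2: deadline = 35
  Task 6: deadline = 37
  Task 1: deadline = 40
Priority order (highest first): [4, 3, 5, 2, 6, 1]
Highest priority task = 4

4
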